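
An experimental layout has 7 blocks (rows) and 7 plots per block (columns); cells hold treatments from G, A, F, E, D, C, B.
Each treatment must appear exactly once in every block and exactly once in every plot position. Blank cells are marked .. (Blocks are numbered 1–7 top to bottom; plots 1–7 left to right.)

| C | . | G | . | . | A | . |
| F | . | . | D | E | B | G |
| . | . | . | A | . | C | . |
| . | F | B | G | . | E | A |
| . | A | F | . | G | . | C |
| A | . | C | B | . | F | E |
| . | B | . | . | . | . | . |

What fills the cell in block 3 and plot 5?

F

Block 2, plot 2: block 2 has {G, F, E, D, B} and plot 2 has {A, F, B}, leaving only C.
Block 2, plot 3: block 2 has {G, F, E, D, C, B} and plot 3 has {G, F, C, B}, leaving only A.
Block 4, plot 1: block 4 has {G, A, F, E, B} and plot 1 has {A, F, C}, leaving only D.
Block 4, plot 5: block 4 has {G, A, F, E, D, B} and plot 5 has {G, E}, leaving only C.
Block 5, plot 4: block 5 has {G, A, F, C} and plot 4 has {G, A, D, B}, leaving only E.
Block 1, plot 4: block 1 has {G, A, C} and plot 4 has {G, A, E, D, B}, leaving only F.
Block 5, plot 1: block 5 has {G, A, F, E, C} and plot 1 has {A, F, D, C}, leaving only B.
Block 5, plot 6: block 5 has {G, A, F, E, C, B} and plot 6 has {A, F, E, C, B}, leaving only D.
Block 6, plot 5: block 6 has {A, F, E, C, B} and plot 5 has {G, E, C}, leaving only D.
Block 1, plot 5: block 1 has {G, A, F, C} and plot 5 has {G, E, D, C}, leaving only B.
Block 3 already has {A, C} and plot 5 already has {G, E, D, C, B}, so block 3, plot 5 must be F.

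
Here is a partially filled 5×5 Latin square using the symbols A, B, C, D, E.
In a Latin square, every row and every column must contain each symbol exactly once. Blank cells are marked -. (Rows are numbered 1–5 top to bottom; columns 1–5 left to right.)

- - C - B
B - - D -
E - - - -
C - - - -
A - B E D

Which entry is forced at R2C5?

C

Row 1, column 1: row 1 has {B, C} and column 1 has {A, B, C, E}, leaving only D.
Row 1, column 4: row 1 has {B, C, D} and column 4 has {D, E}, leaving only A.
Row 1, column 2: row 1 has {A, B, C, D} and column 2 has {}, leaving only E.
Row 4, column 4: row 4 has {C} and column 4 has {A, D, E}, leaving only B.
Row 3, column 4: row 3 has {E} and column 4 has {A, B, D, E}, leaving only C.
Row 3, column 5: row 3 has {C, E} and column 5 has {B, D}, leaving only A.
Row 3, column 3: row 3 has {A, C, E} and column 3 has {B, C}, leaving only D.
Row 3, column 2: row 3 has {A, C, D, E} and column 2 has {E}, leaving only B.
Row 4, column 5: row 4 has {B, C} and column 5 has {A, B, D}, leaving only E.
Row 2 already has {B, D} and column 5 already has {A, B, D, E}, so row 2, column 5 must be C.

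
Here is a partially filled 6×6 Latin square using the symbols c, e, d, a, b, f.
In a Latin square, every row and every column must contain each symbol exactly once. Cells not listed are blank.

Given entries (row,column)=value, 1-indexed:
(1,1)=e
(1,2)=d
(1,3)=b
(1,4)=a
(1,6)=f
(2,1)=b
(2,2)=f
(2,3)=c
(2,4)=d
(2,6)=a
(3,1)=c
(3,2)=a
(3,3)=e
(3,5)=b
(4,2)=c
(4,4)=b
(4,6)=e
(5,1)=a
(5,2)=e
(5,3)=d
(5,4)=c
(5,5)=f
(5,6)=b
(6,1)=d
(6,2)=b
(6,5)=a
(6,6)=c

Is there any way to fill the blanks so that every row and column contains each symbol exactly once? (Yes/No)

No row or column among the givens repeats a symbol, and propagating forced cells runs into no contradiction.
One valid completion exists (for instance, e d b a c f / b f c d e a / c a e f b d / f c a b d e / a e d c f b / d b f e a c).

Yes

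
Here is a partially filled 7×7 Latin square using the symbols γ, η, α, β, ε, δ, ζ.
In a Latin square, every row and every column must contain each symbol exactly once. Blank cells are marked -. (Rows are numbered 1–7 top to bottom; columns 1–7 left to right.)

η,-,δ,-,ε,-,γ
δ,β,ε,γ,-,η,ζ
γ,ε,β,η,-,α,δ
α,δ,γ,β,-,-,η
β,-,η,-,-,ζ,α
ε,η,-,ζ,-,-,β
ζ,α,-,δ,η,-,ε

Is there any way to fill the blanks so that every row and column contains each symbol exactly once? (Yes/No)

No

Row 7, column 3: row 7 together with column 3 already contain {γ, η, α, β, ε, δ, ζ} — every symbol — so nothing can go there. The grid has no valid completion.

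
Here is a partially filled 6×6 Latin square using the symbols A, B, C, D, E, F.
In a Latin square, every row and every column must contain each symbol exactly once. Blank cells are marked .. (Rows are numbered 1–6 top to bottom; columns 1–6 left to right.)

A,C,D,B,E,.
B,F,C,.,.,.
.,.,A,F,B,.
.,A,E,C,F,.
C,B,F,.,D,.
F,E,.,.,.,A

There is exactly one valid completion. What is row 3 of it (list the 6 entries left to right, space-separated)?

Row 3, column 2: row 3 has {A, B, F} and column 2 has {A, B, C, E, F}, leaving only D.
Row 3, column 1: row 3 has {A, B, D, F} and column 1 has {A, B, C, F}, leaving only E.
Row 3, column 6: row 3 has {A, B, D, E, F} and column 6 has {A}, leaving only C.
So row 3 reads: E D A F B C.

E D A F B C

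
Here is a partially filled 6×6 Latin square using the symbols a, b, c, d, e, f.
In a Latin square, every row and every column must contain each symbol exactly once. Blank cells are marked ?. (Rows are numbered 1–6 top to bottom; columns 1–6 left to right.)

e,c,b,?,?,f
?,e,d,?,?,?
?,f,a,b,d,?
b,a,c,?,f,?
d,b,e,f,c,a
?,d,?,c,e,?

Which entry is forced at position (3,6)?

Row 1, column 5: row 1 has {b, c, e, f} and column 5 has {c, d, e, f}, leaving only a.
Row 1, column 4: row 1 has {a, b, c, e, f} and column 4 has {b, c, f}, leaving only d.
Row 2, column 4: row 2 has {d, e} and column 4 has {b, c, d, f}, leaving only a.
Row 2, column 5: row 2 has {a, d, e} and column 5 has {a, c, d, e, f}, leaving only b.
Row 2, column 6: row 2 has {a, b, d, e} and column 6 has {a, f}, leaving only c.
Row 3 already has {a, b, d, f} and column 6 already has {a, c, f}, so row 3, column 6 must be e.

e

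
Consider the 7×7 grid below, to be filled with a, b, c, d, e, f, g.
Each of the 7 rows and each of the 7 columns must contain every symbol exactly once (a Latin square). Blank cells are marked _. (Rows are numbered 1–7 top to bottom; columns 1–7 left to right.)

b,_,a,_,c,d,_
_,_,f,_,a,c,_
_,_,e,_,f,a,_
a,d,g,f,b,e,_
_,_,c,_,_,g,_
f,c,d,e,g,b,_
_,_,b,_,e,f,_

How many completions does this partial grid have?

8

Row 1, column 2: eliminating its row and column leaves {e, f, g}.
Row 1, column 4: eliminating its row and column leaves {g}.
Row 1, column 7: eliminating its row and column leaves {e, f, g}.
Row 2, column 1: eliminating its row and column leaves {d, e, g}.
Row 2, column 2: eliminating its row and column leaves {b, e, g}.
Row 2, column 4: eliminating its row and column leaves {b, d, g}.
Row 2, column 7: eliminating its row and column leaves {b, d, e, g}.
Row 3, column 1: eliminating its row and column leaves {c, d, g}.
Row 3, column 2: eliminating its row and column leaves {b, g}.
Row 3, column 4: eliminating its row and column leaves {b, c, d, g}.
Row 3, column 7: eliminating its row and column leaves {b, c, d, g}.
Row 4, column 7: eliminating its row and column leaves {c}.
Row 5, column 1: eliminating its row and column leaves {d, e}.
Row 5, column 2: eliminating its row and column leaves {a, b, e, f}.
Row 5, column 4: eliminating its row and column leaves {a, b, d}.
Row 5, column 5: eliminating its row and column leaves {d}.
Row 5, column 7: eliminating its row and column leaves {a, b, d, e, f}.
Row 6, column 7: eliminating its row and column leaves {a}.
Row 7, column 1: eliminating its row and column leaves {c, d, g}.
Row 7, column 2: eliminating its row and column leaves {a, g}.
Row 7, column 4: eliminating its row and column leaves {a, c, d, g}.
Row 7, column 7: eliminating its row and column leaves {a, c, d, g}.
Enumerating the assignments across these blanks that avoid any row or column repeat gives 8 completions.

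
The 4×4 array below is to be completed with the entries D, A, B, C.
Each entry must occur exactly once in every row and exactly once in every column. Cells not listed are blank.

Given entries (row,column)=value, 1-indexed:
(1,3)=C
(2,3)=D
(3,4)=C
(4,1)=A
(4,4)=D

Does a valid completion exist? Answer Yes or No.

Yes

No row or column among the givens repeats a symbol, and propagating forced cells runs into no contradiction.
One valid completion exists (for instance, D B C A / C A D B / B D A C / A C B D).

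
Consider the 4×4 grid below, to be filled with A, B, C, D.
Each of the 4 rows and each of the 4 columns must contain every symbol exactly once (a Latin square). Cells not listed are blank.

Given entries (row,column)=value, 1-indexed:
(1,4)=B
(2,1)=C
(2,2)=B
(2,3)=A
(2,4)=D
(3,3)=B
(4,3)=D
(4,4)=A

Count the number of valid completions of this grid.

2

Row 1, column 1: eliminating its row and column leaves {A, D}.
Row 1, column 2: eliminating its row and column leaves {A, C, D}.
Row 1, column 3: eliminating its row and column leaves {C}.
Row 3, column 1: eliminating its row and column leaves {A, D}.
Row 3, column 2: eliminating its row and column leaves {A, C, D}.
Row 3, column 4: eliminating its row and column leaves {C}.
Row 4, column 1: eliminating its row and column leaves {B}.
Row 4, column 2: eliminating its row and column leaves {C}.
Enumerating the assignments across these blanks that avoid any row or column repeat gives 2 completions.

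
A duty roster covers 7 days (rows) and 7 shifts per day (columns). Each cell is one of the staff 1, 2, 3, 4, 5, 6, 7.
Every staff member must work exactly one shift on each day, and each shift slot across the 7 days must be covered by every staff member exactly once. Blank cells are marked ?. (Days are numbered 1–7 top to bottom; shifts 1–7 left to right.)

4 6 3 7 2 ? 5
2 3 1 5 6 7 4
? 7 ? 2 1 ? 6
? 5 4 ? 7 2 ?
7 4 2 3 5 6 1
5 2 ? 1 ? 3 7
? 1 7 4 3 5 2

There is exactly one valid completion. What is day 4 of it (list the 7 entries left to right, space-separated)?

Day 4, shift 4: day 4 has {2, 4, 5, 7} and shift 4 has {1, 2, 3, 4, 5, 7}, leaving only 6.
Day 4, shift 7: day 4 has {2, 4, 5, 6, 7} and shift 7 has {1, 2, 4, 5, 6, 7}, leaving only 3.
Day 4, shift 1: day 4 has {2, 3, 4, 5, 6, 7} and shift 1 has {2, 4, 5, 7}, leaving only 1.
So day 4 reads: 1 5 4 6 7 2 3.

1 5 4 6 7 2 3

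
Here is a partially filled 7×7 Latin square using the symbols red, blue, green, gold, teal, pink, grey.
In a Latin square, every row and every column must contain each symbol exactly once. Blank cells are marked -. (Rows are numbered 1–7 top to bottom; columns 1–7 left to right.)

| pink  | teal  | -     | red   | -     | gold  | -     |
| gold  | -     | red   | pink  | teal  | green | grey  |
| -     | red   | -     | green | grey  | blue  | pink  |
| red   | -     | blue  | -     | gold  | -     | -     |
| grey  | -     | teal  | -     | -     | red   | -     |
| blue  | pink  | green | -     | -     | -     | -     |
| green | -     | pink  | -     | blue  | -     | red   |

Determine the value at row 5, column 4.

Row 1, column 3: row 1 has {red, gold, teal, pink} and column 3 has {red, blue, green, teal, pink}, leaving only grey.
Row 1, column 5: row 1 has {red, gold, teal, pink, grey} and column 5 has {blue, gold, teal, grey}, leaving only green.
Row 1, column 7: row 1 has {red, green, gold, teal, pink, grey} and column 7 has {red, pink, grey}, leaving only blue.
Row 2, column 2: row 2 has {red, green, gold, teal, pink, grey} and column 2 has {red, teal, pink}, leaving only blue.
Row 3, column 1: row 3 has {red, blue, green, pink, grey} and column 1 has {red, blue, green, gold, pink, grey}, leaving only teal.
Row 3, column 3: row 3 has {red, blue, green, teal, pink, grey} and column 3 has {red, blue, green, teal, pink, grey}, leaving only gold.
Row 5, column 5: row 5 has {red, teal, grey} and column 5 has {blue, green, gold, teal, grey}, leaving only pink.
Row 6, column 5: row 6 has {blue, green, pink} and column 5 has {blue, green, gold, teal, pink, grey}, leaving only red.
Row 5, column 4 is narrowed to {blue, gold}.
If it were gold, then row 5, column 7 would be left with no valid symbol.
So row 5, column 4 must be blue.

blue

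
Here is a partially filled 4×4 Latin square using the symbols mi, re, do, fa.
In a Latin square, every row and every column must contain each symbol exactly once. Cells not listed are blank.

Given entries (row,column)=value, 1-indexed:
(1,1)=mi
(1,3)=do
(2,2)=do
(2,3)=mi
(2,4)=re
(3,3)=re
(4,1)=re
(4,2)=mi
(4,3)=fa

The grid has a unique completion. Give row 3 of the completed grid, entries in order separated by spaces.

Row 3, column 2: row 3 has {re} and column 2 has {mi, do}, leaving only fa.
Row 3, column 1: row 3 has {re, fa} and column 1 has {mi, re}, leaving only do.
Row 3, column 4: row 3 has {re, do, fa} and column 4 has {re}, leaving only mi.
So row 3 reads: do fa re mi.

do fa re mi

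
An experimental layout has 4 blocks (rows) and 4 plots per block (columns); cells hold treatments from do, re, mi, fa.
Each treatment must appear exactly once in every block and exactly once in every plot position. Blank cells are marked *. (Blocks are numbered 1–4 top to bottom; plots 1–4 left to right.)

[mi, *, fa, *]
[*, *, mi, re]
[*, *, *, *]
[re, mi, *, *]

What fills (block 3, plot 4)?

mi

Block 1, plot 4: block 1 has {mi, fa} and plot 4 has {re}, leaving only do.
Block 1, plot 2: block 1 has {do, mi, fa} and plot 2 has {mi}, leaving only re.
Block 4, plot 3: block 4 has {re, mi} and plot 3 has {mi, fa}, leaving only do.
Block 3, plot 3: block 3 has {} and plot 3 has {do, mi, fa}, leaving only re.
Block 4, plot 4: block 4 has {do, re, mi} and plot 4 has {do, re}, leaving only fa.
Block 3 already has {re} and plot 4 already has {do, re, fa}, so block 3, plot 4 must be mi.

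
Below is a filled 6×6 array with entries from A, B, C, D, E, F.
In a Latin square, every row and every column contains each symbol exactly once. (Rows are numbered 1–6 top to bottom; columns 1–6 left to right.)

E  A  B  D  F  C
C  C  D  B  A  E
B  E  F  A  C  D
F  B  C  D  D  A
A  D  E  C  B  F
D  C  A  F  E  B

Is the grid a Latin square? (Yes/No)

No

Row 4 contains D twice (at columns 4 and 5); row 2 is also not a permutation.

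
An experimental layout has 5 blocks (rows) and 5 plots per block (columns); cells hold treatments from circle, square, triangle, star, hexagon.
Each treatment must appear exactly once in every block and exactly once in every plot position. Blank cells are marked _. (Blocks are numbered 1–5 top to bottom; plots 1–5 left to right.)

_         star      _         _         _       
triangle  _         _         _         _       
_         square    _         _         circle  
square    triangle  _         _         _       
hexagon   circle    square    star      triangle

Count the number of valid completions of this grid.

Block 1, plot 1: eliminating its block and plot leaves {circle}.
Block 1, plot 3: eliminating its block and plot leaves {circle, triangle, hexagon}.
Block 1, plot 4: eliminating its block and plot leaves {circle, square, triangle, hexagon}.
Block 1, plot 5: eliminating its block and plot leaves {square, hexagon}.
Block 2, plot 2: eliminating its block and plot leaves {hexagon}.
Block 2, plot 3: eliminating its block and plot leaves {circle, star, hexagon}.
Block 2, plot 4: eliminating its block and plot leaves {circle, square, hexagon}.
Block 2, plot 5: eliminating its block and plot leaves {square, star, hexagon}.
Block 3, plot 1: eliminating its block and plot leaves {star}.
Block 3, plot 3: eliminating its block and plot leaves {triangle, star, hexagon}.
Block 3, plot 4: eliminating its block and plot leaves {triangle, hexagon}.
Block 4, plot 3: eliminating its block and plot leaves {circle, star, hexagon}.
Block 4, plot 4: eliminating its block and plot leaves {circle, hexagon}.
Block 4, plot 5: eliminating its block and plot leaves {star, hexagon}.
Enumerating the assignments across these blanks that avoid any block or plot repeat gives 3 completions.

3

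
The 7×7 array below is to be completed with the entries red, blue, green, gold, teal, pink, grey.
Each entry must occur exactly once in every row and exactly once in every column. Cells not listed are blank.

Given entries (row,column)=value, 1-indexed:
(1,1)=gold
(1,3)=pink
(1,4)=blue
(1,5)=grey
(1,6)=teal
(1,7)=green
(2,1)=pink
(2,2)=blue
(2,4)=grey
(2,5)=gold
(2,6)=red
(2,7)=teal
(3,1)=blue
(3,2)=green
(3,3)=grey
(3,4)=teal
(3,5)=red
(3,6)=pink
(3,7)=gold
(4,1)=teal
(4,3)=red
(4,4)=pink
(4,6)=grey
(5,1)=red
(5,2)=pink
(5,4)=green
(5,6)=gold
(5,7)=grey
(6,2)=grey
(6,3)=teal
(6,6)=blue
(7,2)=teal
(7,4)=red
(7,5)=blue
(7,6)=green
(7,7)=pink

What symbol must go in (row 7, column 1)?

Row 7 already has {red, blue, green, teal, pink} and column 1 already has {red, blue, gold, teal, pink}, so row 7, column 1 must be grey.

grey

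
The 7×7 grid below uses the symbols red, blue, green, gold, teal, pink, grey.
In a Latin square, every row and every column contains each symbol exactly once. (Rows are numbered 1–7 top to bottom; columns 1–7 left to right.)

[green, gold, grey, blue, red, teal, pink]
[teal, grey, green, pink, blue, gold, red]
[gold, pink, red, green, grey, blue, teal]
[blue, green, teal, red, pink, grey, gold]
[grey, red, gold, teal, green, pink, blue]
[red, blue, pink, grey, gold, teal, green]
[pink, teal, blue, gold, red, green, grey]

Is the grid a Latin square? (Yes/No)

Every row is a permutation, but column 6 contains teal twice (at rows 1 and 6).

No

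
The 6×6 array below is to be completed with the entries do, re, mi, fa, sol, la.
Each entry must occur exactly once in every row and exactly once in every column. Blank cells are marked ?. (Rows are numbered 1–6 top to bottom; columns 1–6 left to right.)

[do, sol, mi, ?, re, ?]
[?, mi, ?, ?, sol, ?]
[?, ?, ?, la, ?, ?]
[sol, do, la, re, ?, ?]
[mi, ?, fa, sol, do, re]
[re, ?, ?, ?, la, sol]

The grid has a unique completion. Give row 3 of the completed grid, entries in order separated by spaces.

fa re sol la mi do

Row 3, column 1: row 3 has {la} and column 1 has {do, re, mi, sol}, leaving only fa.
Row 3, column 2: row 3 has {fa, la} and column 2 has {do, mi, sol}, leaving only re.
Row 3, column 5: row 3 has {re, fa, la} and column 5 has {do, re, sol, la}, leaving only mi.
Row 3, column 6: row 3 has {re, mi, fa, la} and column 6 has {re, sol}, leaving only do.
Row 3, column 3: row 3 has {do, re, mi, fa, la} and column 3 has {mi, fa, la}, leaving only sol.
So row 3 reads: fa re sol la mi do.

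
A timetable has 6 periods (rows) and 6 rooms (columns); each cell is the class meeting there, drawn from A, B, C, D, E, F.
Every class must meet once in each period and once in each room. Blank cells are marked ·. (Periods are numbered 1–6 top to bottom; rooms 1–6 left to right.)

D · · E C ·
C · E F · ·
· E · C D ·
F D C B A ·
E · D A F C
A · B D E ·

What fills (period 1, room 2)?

Period 2, room 5: period 2 has {C, E, F} and room 5 has {A, C, D, E, F}, leaving only B.
Period 2, room 2: period 2 has {B, C, E, F} and room 2 has {D, E}, leaving only A.
Period 2, room 6: period 2 has {A, B, C, E, F} and room 6 has {C}, leaving only D.
Period 3, room 1: period 3 has {C, D, E} and room 1 has {A, C, D, E, F}, leaving only B.
Period 4, room 6: period 4 has {A, B, C, D, F} and room 6 has {C, D}, leaving only E.
Period 5, room 2: period 5 has {A, C, D, E, F} and room 2 has {A, D, E}, leaving only B.
Period 1 already has {C, D, E} and room 2 already has {A, B, D, E}, so period 1, room 2 must be F.

F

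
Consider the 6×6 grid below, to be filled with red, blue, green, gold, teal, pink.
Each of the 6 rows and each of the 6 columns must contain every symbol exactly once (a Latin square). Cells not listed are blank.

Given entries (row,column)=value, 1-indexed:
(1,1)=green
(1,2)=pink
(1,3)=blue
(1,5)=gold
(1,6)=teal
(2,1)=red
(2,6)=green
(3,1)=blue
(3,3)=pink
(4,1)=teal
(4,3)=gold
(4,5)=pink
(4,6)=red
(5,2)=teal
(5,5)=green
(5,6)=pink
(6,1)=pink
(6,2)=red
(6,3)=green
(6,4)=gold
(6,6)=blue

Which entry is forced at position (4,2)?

blue

Row 1, column 4: row 1 has {blue, green, gold, teal, pink} and column 4 has {gold}, leaving only red.
Row 2, column 3: row 2 has {red, green} and column 3 has {blue, green, gold, pink}, leaving only teal.
Row 2, column 5: row 2 has {red, green, teal} and column 5 has {green, gold, pink}, leaving only blue.
Row 2, column 2: row 2 has {red, blue, green, teal} and column 2 has {red, teal, pink}, leaving only gold.
Row 2, column 4: row 2 has {red, blue, green, gold, teal} and column 4 has {red, gold}, leaving only pink.
Row 3, column 2: row 3 has {blue, pink} and column 2 has {red, gold, teal, pink}, leaving only green.
Row 4 already has {red, gold, teal, pink} and column 2 already has {red, green, gold, teal, pink}, so row 4, column 2 must be blue.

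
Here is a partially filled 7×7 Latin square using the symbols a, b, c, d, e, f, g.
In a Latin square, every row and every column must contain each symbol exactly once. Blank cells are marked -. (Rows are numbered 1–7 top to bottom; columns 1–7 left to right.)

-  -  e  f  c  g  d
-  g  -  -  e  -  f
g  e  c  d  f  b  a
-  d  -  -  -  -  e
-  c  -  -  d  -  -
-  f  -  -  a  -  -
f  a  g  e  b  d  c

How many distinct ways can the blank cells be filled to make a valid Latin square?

Row 1, column 1: eliminating its row and column leaves {a, b}.
Row 1, column 2: eliminating its row and column leaves {b}.
Row 2, column 1: eliminating its row and column leaves {a, b, c, d}.
Row 2, column 3: eliminating its row and column leaves {a, b, d}.
Row 2, column 4: eliminating its row and column leaves {a, b, c}.
Row 2, column 6: eliminating its row and column leaves {a, c}.
Row 4, column 1: eliminating its row and column leaves {a, b, c}.
Row 4, column 3: eliminating its row and column leaves {a, b, f}.
Row 4, column 4: eliminating its row and column leaves {a, b, c, g}.
Row 4, column 5: eliminating its row and column leaves {g}.
Row 4, column 6: eliminating its row and column leaves {a, c, f}.
Row 5, column 1: eliminating its row and column leaves {a, b, e}.
Row 5, column 3: eliminating its row and column leaves {a, b, f}.
Row 5, column 4: eliminating its row and column leaves {a, b, g}.
Row 5, column 6: eliminating its row and column leaves {a, e, f}.
Row 5, column 7: eliminating its row and column leaves {b, g}.
Row 6, column 1: eliminating its row and column leaves {b, c, d, e}.
Row 6, column 3: eliminating its row and column leaves {b, d}.
Row 6, column 4: eliminating its row and column leaves {b, c, g}.
Row 6, column 6: eliminating its row and column leaves {c, e}.
Row 6, column 7: eliminating its row and column leaves {b, g}.
Enumerating the assignments across these blanks that avoid any row or column repeat gives 14 completions.

14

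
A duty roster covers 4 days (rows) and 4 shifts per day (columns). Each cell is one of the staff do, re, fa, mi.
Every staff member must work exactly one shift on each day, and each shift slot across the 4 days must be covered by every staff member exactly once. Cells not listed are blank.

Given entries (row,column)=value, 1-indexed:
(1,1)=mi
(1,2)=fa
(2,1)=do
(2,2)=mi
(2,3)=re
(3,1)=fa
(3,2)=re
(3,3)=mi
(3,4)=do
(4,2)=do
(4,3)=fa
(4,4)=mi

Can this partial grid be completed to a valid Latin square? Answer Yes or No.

No day or shift among the givens repeats a symbol, and propagating forced cells runs into no contradiction.
One valid completion exists (for instance, mi fa do re / do mi re fa / fa re mi do / re do fa mi).

Yes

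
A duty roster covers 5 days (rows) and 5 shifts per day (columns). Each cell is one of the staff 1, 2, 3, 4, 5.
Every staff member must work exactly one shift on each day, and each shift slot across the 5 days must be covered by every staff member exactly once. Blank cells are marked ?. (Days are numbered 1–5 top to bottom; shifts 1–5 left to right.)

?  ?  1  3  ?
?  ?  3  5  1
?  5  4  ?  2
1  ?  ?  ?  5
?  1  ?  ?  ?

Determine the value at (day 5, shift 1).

Day 1, shift 5: day 1 has {1, 3} and shift 5 has {1, 2, 5}, leaving only 4.
Day 1, shift 2: day 1 has {1, 3, 4} and shift 2 has {1, 5}, leaving only 2.
Day 1, shift 1: day 1 has {1, 2, 3, 4} and shift 1 has {1}, leaving only 5.
Day 2, shift 2: day 2 has {1, 3, 5} and shift 2 has {1, 2, 5}, leaving only 4.
Day 2, shift 1: day 2 has {1, 3, 4, 5} and shift 1 has {1, 5}, leaving only 2.
Day 3, shift 1: day 3 has {2, 4, 5} and shift 1 has {1, 2, 5}, leaving only 3.
Day 5 already has {1} and shift 1 already has {1, 2, 3, 5}, so day 5, shift 1 must be 4.

4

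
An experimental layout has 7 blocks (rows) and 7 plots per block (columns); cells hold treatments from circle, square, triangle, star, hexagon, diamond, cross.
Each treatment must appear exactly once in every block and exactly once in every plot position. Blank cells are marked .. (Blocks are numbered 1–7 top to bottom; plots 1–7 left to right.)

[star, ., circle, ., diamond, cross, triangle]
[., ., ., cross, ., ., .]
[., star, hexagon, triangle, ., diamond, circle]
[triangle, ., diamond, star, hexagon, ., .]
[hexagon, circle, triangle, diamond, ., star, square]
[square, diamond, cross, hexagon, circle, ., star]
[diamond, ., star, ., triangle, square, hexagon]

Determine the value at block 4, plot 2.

square

Block 1, plot 4: block 1 has {circle, triangle, star, diamond, cross} and plot 4 has {triangle, star, hexagon, diamond, cross}, leaving only square.
Block 1, plot 2: block 1 has {circle, square, triangle, star, diamond, cross} and plot 2 has {circle, star, diamond}, leaving only hexagon.
Block 2, plot 1: block 2 has {cross} and plot 1 has {square, triangle, star, hexagon, diamond}, leaving only circle.
Block 2, plot 3: block 2 has {circle, cross} and plot 3 has {circle, triangle, star, hexagon, diamond, cross}, leaving only square.
Block 2, plot 2: block 2 has {circle, square, cross} and plot 2 has {circle, star, hexagon, diamond}, leaving only triangle.
Block 2, plot 5: block 2 has {circle, square, triangle, cross} and plot 5 has {circle, triangle, hexagon, diamond}, leaving only star.
Block 2, plot 6: block 2 has {circle, square, triangle, star, cross} and plot 6 has {square, star, diamond, cross}, leaving only hexagon.
Block 2, plot 7: block 2 has {circle, square, triangle, star, hexagon, cross} and plot 7 has {circle, square, triangle, star, hexagon}, leaving only diamond.
Block 3, plot 1: block 3 has {circle, triangle, star, hexagon, diamond} and plot 1 has {circle, square, triangle, star, hexagon, diamond}, leaving only cross.
Block 3, plot 5: block 3 has {circle, triangle, star, hexagon, diamond, cross} and plot 5 has {circle, triangle, star, hexagon, diamond}, leaving only square.
Block 4, plot 6: block 4 has {triangle, star, hexagon, diamond} and plot 6 has {square, star, hexagon, diamond, cross}, leaving only circle.
Block 4, plot 7: block 4 has {circle, triangle, star, hexagon, diamond} and plot 7 has {circle, square, triangle, star, hexagon, diamond}, leaving only cross.
Block 4 already has {circle, triangle, star, hexagon, diamond, cross} and plot 2 already has {circle, triangle, star, hexagon, diamond}, so block 4, plot 2 must be square.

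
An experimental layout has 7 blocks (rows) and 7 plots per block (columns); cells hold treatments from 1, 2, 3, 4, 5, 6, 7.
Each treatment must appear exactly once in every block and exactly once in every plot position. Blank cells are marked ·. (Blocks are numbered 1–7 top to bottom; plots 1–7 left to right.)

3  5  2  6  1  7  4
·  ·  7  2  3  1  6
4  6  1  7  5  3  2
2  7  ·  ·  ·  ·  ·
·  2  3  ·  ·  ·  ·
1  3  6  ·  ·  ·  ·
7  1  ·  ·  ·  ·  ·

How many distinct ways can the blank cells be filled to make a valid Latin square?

Block 2, plot 1: eliminating its block and plot leaves {5}.
Block 2, plot 2: eliminating its block and plot leaves {4}.
Block 4, plot 3: eliminating its block and plot leaves {4, 5}.
Block 4, plot 4: eliminating its block and plot leaves {1, 3, 4, 5}.
Block 4, plot 5: eliminating its block and plot leaves {4, 6}.
Block 4, plot 6: eliminating its block and plot leaves {4, 5, 6}.
Block 4, plot 7: eliminating its block and plot leaves {1, 3, 5}.
Block 5, plot 1: eliminating its block and plot leaves {5, 6}.
Block 5, plot 4: eliminating its block and plot leaves {1, 4, 5}.
Block 5, plot 5: eliminating its block and plot leaves {4, 6, 7}.
Block 5, plot 6: eliminating its block and plot leaves {4, 5, 6}.
Block 5, plot 7: eliminating its block and plot leaves {1, 5, 7}.
Block 6, plot 4: eliminating its block and plot leaves {4, 5}.
Block 6, plot 5: eliminating its block and plot leaves {2, 4, 7}.
Block 6, plot 6: eliminating its block and plot leaves {2, 4, 5}.
Block 6, plot 7: eliminating its block and plot leaves {5, 7}.
Block 7, plot 3: eliminating its block and plot leaves {4, 5}.
Block 7, plot 4: eliminating its block and plot leaves {3, 4, 5}.
Block 7, plot 5: eliminating its block and plot leaves {2, 4, 6}.
Block 7, plot 6: eliminating its block and plot leaves {2, 4, 5, 6}.
Block 7, plot 7: eliminating its block and plot leaves {3, 5}.
Enumerating the assignments across these blanks that avoid any block or plot repeat gives 6 completions.

6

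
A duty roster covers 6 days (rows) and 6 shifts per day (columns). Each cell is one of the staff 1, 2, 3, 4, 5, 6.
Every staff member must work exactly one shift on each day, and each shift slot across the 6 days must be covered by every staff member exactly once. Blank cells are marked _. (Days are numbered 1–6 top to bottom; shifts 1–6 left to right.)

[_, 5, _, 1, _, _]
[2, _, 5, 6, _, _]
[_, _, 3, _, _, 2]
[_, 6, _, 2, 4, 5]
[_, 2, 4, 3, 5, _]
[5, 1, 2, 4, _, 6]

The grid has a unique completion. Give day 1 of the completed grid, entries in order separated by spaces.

4 5 6 1 2 3

Day 1, shift 3: day 1 has {1, 5} and shift 3 has {2, 3, 4, 5}, leaving only 6.
Day 3, shift 2: day 3 has {2, 3} and shift 2 has {1, 2, 5, 6}, leaving only 4.
Day 2, shift 2: day 2 has {2, 5, 6} and shift 2 has {1, 2, 4, 5, 6}, leaving only 3.
Day 2, shift 5: day 2 has {2, 3, 5, 6} and shift 5 has {4, 5}, leaving only 1.
Day 2, shift 6: day 2 has {1, 2, 3, 5, 6} and shift 6 has {2, 5, 6}, leaving only 4.
Day 1, shift 6: day 1 has {1, 5, 6} and shift 6 has {2, 4, 5, 6}, leaving only 3.
Day 1, shift 1: day 1 has {1, 3, 5, 6} and shift 1 has {2, 5}, leaving only 4.
Day 1, shift 5: day 1 has {1, 3, 4, 5, 6} and shift 5 has {1, 4, 5}, leaving only 2.
So day 1 reads: 4 5 6 1 2 3.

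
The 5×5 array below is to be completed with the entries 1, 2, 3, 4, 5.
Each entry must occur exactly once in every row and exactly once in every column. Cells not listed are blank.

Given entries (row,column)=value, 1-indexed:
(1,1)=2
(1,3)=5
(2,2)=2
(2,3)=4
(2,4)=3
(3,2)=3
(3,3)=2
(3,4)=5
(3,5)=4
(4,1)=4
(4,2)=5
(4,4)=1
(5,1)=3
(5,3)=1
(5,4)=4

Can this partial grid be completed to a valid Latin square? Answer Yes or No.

No

Row 1, column 4: row 1 together with column 4 already contain {1, 2, 3, 4, 5} — every symbol — so nothing can go there. The grid has no valid completion.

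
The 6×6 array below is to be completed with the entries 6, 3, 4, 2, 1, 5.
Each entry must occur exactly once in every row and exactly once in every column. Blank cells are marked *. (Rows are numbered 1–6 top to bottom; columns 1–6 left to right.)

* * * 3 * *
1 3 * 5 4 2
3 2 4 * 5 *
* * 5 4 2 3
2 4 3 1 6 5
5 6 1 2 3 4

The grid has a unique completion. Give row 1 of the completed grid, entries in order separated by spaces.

Row 1, column 5: row 1 has {3} and column 5 has {6, 3, 4, 2, 5}, leaving only 1.
Row 1, column 2: row 1 has {3, 1} and column 2 has {6, 3, 4, 2}, leaving only 5.
Row 1, column 6: row 1 has {3, 1, 5} and column 6 has {3, 4, 2, 5}, leaving only 6.
Row 1, column 1: row 1 has {6, 3, 1, 5} and column 1 has {3, 2, 1, 5}, leaving only 4.
Row 1, column 3: row 1 has {6, 3, 4, 1, 5} and column 3 has {3, 4, 1, 5}, leaving only 2.
So row 1 reads: 4 5 2 3 1 6.

4 5 2 3 1 6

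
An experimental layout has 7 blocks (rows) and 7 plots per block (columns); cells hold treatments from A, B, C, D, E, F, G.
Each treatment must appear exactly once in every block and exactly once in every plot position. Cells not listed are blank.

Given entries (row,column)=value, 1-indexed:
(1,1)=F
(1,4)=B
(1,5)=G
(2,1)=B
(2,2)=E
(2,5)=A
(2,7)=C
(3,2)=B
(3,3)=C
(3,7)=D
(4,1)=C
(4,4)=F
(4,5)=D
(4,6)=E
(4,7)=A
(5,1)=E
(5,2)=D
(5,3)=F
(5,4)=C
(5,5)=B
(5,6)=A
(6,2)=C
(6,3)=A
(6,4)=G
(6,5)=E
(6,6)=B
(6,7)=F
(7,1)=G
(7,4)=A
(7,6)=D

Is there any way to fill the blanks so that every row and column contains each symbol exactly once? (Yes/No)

No block or plot among the givens repeats a symbol, and propagating forced cells runs into no contradiction.
One valid completion exists (for instance, F A D B G C E / B E G D A F C / A B C E F G D / C G B F D E A / E D F C B A G / D C A G E B F / G F E A C D B).

Yes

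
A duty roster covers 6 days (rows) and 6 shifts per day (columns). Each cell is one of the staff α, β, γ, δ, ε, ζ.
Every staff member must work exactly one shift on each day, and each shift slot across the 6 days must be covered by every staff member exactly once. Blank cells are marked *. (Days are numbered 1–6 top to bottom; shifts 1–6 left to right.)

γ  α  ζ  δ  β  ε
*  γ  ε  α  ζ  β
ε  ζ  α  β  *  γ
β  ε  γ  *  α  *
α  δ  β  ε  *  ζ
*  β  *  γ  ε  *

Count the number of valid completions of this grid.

Day 2, shift 1: eliminating its day and shift leaves {δ}.
Day 3, shift 5: eliminating its day and shift leaves {δ}.
Day 4, shift 4: eliminating its day and shift leaves {ζ}.
Day 4, shift 6: eliminating its day and shift leaves {δ}.
Day 5, shift 5: eliminating its day and shift leaves {γ}.
Day 6, shift 1: eliminating its day and shift leaves {δ, ζ}.
Day 6, shift 3: eliminating its day and shift leaves {δ}.
Day 6, shift 6: eliminating its day and shift leaves {α, δ}.
Only one assignment across all blanks avoids any day or shift repeat, giving 1 completion.

1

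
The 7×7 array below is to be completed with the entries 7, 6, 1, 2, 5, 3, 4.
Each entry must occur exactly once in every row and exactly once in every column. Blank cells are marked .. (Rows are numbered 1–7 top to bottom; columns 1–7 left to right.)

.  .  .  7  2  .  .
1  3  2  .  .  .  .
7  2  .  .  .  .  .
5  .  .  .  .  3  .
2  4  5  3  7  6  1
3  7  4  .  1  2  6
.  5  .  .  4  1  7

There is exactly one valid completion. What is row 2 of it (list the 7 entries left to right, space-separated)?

Row 4, column 5: row 4 has {5, 3} and column 5 has {7, 1, 2, 4}, leaving only 6.
Row 2, column 5: row 2 has {1, 2, 3} and column 5 has {7, 6, 1, 2, 4}, leaving only 5.
Row 2, column 7: row 2 has {1, 2, 5, 3} and column 7 has {7, 6, 1}, leaving only 4.
Row 2, column 4: row 2 has {1, 2, 5, 3, 4} and column 4 has {7, 3}, leaving only 6.
Row 2, column 6: row 2 has {6, 1, 2, 5, 3, 4} and column 6 has {6, 1, 2, 3}, leaving only 7.
So row 2 reads: 1 3 2 6 5 7 4.

1 3 2 6 5 7 4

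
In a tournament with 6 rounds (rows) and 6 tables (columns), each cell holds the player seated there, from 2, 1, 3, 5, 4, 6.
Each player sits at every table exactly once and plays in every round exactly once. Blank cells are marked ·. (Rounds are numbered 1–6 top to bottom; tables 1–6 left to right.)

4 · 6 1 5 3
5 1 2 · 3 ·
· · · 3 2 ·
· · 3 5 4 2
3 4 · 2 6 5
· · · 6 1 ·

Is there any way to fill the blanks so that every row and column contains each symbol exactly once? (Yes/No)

Yes

No round or table among the givens repeats a symbol, and propagating forced cells runs into no contradiction.
One valid completion exists (for instance, 4 2 6 1 5 3 / 5 1 2 4 3 6 / 6 5 4 3 2 1 / 1 6 3 5 4 2 / 3 4 1 2 6 5 / 2 3 5 6 1 4).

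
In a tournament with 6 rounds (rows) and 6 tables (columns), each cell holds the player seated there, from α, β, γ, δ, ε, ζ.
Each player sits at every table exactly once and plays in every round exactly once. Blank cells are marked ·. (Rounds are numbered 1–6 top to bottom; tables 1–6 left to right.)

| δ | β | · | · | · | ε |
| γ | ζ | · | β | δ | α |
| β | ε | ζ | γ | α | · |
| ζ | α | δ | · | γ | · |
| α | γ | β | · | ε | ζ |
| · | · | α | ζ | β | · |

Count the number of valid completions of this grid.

Round 1, table 3: eliminating its round and table leaves {γ}.
Round 1, table 4: eliminating its round and table leaves {α}.
Round 1, table 5: eliminating its round and table leaves {ζ}.
Round 2, table 3: eliminating its round and table leaves {ε}.
Round 3, table 6: eliminating its round and table leaves {δ}.
Round 4, table 4: eliminating its round and table leaves {ε}.
Round 4, table 6: eliminating its round and table leaves {β}.
Round 5, table 4: eliminating its round and table leaves {δ}.
Round 6, table 1: eliminating its round and table leaves {ε}.
Round 6, table 2: eliminating its round and table leaves {δ}.
Round 6, table 6: eliminating its round and table leaves {γ, δ}.
Only one assignment across all blanks avoids any round or table repeat, giving 1 completion.

1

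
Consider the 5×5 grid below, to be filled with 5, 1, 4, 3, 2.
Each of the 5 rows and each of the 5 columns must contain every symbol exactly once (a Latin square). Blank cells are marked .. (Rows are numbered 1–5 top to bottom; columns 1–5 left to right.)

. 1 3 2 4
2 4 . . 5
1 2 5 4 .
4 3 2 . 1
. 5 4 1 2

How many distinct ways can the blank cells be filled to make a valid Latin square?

1

Row 1, column 1: eliminating its row and column leaves {5}.
Row 2, column 3: eliminating its row and column leaves {1}.
Row 2, column 4: eliminating its row and column leaves {3}.
Row 3, column 5: eliminating its row and column leaves {3}.
Row 4, column 4: eliminating its row and column leaves {5}.
Row 5, column 1: eliminating its row and column leaves {3}.
Only one assignment across all blanks avoids any row or column repeat, giving 1 completion.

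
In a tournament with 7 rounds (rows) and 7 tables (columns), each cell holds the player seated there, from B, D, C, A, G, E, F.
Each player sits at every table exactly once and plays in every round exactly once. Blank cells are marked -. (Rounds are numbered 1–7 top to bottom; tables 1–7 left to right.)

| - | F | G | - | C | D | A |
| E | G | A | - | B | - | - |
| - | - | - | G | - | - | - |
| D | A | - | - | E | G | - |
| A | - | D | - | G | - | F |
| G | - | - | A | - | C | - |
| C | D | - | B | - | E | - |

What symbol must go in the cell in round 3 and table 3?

B

Round 1, table 1: round 1 has {D, C, A, G, F} and table 1 has {D, C, A, G, E}, leaving only B.
Round 1, table 4: round 1 has {B, D, C, A, G, F} and table 4 has {B, A, G}, leaving only E.
Round 2, table 6: round 2 has {B, A, G, E} and table 6 has {D, C, G, E}, leaving only F.
Round 3, table 1: round 3 has {G} and table 1 has {B, D, C, A, G, E}, leaving only F.
Round 5, table 4: round 5 has {D, A, G, F} and table 4 has {B, A, G, E}, leaving only C.
Round 2, table 4: round 2 has {B, A, G, E, F} and table 4 has {B, C, A, G, E}, leaving only D.
Round 2, table 7: round 2 has {B, D, A, G, E, F} and table 7 has {A, F}, leaving only C.
Round 4, table 4: round 4 has {D, A, G, E} and table 4 has {B, D, C, A, G, E}, leaving only F.
Round 4, table 7: round 4 has {D, A, G, E, F} and table 7 has {C, A, F}, leaving only B.
Round 4, table 3: round 4 has {B, D, A, G, E, F} and table 3 has {D, A, G}, leaving only C.
Round 5, table 6: round 5 has {D, C, A, G, F} and table 6 has {D, C, G, E, F}, leaving only B.
Round 3, table 6: round 3 has {G, F} and table 6 has {B, D, C, G, E, F}, leaving only A.
Round 3, table 5: round 3 has {A, G, F} and table 5 has {B, C, G, E}, leaving only D.
Round 3, table 7: round 3 has {D, A, G, F} and table 7 has {B, C, A, F}, leaving only E.
Round 3 already has {D, A, G, E, F} and table 3 already has {D, C, A, G}, so round 3, table 3 must be B.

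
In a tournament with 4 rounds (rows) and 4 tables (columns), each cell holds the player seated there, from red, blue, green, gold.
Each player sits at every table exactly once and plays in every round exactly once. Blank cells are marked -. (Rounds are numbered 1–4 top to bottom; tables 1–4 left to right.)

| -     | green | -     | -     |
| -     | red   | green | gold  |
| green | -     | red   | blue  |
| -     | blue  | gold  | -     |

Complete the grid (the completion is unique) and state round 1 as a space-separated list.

Round 1, table 3: round 1 has {green} and table 3 has {red, green, gold}, leaving only blue.
Round 1, table 4: round 1 has {blue, green} and table 4 has {blue, gold}, leaving only red.
Round 1, table 1: round 1 has {red, blue, green} and table 1 has {green}, leaving only gold.
So round 1 reads: gold green blue red.

gold green blue red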